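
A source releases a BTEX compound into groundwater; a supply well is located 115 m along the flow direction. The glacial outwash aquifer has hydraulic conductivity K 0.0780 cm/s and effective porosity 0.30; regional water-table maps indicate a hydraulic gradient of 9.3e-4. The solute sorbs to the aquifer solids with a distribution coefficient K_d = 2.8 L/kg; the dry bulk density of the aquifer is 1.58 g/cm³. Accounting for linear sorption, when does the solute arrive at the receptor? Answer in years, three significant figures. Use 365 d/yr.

K = 0.0780 cm/s × 864 = 67.39 m/d
Specific discharge q = 67.39 × 9.3e-4 = 0.06267 m/d
v_s = q/n_e = 0.06267/0.30 = 0.2089 m/d
Retardation R = 1 + ρ_b·K_d/n = 1 + 1.58×2.8/0.30 = 15.75
Contaminant velocity v_c = v/R = 0.2089/15.75 = 0.01327 m/d
t = L/v_c = 115/0.01327 = 8668 d
   = 8668/365 = 23.7 yr

23.7 years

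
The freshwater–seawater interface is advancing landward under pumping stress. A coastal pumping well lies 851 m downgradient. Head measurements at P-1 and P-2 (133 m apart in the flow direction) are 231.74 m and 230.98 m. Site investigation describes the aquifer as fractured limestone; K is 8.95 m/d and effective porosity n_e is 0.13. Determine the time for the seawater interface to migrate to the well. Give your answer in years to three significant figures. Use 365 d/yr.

5.93 years

Hydraulic gradient i = (231.74 − 230.98) / 133 = 0.76 / 133 = 0.005714
Specific discharge q = 8.95 × 0.005714 = 0.05114 m/d
Average linear velocity = 0.05114 / 0.13 = 0.3934 m/d
t = L / v = 851 / 0.3934 = 2163 d
   = 2163 / 365 = 5.93 yr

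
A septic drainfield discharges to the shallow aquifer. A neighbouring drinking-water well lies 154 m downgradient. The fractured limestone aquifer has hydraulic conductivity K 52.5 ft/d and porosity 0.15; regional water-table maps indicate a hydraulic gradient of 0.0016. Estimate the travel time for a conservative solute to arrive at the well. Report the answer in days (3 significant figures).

902 days

K = 52.5 ft/d × 0.3048 = 16.00 m/d
Darcy flux q = K·i = 16.00 × 0.0016 = 0.02560 m/d
Average linear velocity = 0.02560 / 0.15 = 0.1707 m/d
t = L / v = 154 / 0.1707 = 902.2 d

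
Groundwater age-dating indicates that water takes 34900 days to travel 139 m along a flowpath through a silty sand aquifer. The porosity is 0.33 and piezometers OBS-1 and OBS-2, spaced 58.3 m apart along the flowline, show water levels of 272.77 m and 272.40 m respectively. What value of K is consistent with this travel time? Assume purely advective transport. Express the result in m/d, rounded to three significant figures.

0.207 m/d

Hydraulic gradient i = (272.77 − 272.40) / 58.3 = 0.37 / 58.3 = 0.006346
v = L / t = 139 / 34900 = 0.003983 m/d
K = v · n / i = 0.003983 × 0.33 / 0.006346 = 0.207 m/d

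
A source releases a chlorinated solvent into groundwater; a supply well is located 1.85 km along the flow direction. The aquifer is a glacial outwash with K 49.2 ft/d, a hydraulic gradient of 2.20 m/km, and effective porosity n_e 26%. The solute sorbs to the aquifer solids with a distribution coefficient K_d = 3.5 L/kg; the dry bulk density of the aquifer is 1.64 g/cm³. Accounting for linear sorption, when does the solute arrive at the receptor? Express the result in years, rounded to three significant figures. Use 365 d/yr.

922 years

K = 49.2 ft/d × 0.3048 = 15.00 m/d
q = Ki = 15.00 × 0.0022 = 0.03299 m/d
v = Ki/n = 15.00·0.0022/0.26 = 0.1269 m/d
Retardation R = 1 + ρ_b·K_d/n = 1 + 1.64×3.5/0.26 = 23.08
Contaminant velocity v_c = v/R = 0.1269/23.08 = 0.005499 m/d
L = 1.85 km = 1850 m
t = L/v_c = 1850/0.005499 = 336400 d
   = 336400/365 = 922 yr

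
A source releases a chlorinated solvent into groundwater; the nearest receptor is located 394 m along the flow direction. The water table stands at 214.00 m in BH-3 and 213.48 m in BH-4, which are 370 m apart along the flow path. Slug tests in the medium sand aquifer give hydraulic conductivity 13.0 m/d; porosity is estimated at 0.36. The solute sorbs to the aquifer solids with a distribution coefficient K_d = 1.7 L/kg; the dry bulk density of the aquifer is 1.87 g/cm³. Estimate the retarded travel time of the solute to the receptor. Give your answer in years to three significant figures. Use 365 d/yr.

209 years

Hydraulic gradient i = (214.00 − 213.48) / 370 = 0.52 / 370 = 0.001405
q = Ki = 13.0 × 0.001405 = 0.01827 m/d
Average linear velocity = 0.01827 / 0.36 = 0.05075 m/d
Retardation R = 1 + ρ_b·K_d/n = 1 + 1.87×1.7/0.36 = 9.831
Contaminant velocity v_c = v/R = 0.05075/9.831 = 0.005163 m/d
t = L/v_c = 394/0.005163 = 76320 d
   = 76320/365 = 209 yr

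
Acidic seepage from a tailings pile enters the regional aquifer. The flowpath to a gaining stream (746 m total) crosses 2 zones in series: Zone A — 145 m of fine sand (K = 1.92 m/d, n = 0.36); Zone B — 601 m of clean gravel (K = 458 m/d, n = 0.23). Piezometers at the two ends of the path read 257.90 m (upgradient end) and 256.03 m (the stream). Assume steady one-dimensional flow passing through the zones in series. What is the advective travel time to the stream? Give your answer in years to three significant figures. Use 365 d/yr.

Total head drop ΔH = 257.90 − 256.03 = 1.87 m
Continuity: the same q passes through each zone, so ΔH = q·Σ(L_j/K_j) — the zones act as resistances in series.
Σ(L/K) = 145/1.92 + 601/458 = 75.52 + 1.312 = 76.83 d
q = ΔH / Σ(L/K) = 1.87 / 76.83 = 0.02434 m/d (same in every zone)
Zone A: v = q/n = 0.02434/0.36 = 0.06761 m/d → t_A = 145/0.06761 = 2145 d
Zone B: v = q/n = 0.02434/0.23 = 0.1058 m/d → t_B = 601/0.1058 = 5679 d
Total t = 2145 + 5679 = 7824 d
   = 7824 / 365 = 21.4 yr

21.4 years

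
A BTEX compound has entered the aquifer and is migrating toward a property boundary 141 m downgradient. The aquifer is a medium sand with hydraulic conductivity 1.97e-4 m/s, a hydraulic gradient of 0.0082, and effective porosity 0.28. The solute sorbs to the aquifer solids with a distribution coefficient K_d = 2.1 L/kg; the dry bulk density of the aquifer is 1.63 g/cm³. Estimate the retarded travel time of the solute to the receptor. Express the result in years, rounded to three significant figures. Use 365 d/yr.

K = 1.97e-4 m/s × 86400 s/d = 17.02 m/d
Darcy flux q = K·i = 17.02 × 0.0082 = 0.1396 m/d
Seepage velocity v = q / n = 0.1396 / 0.28 = 0.4985 m/d
Retardation R = 1 + ρ_b·K_d/n = 1 + 1.63×2.1/0.28 = 13.23
Contaminant velocity v_c = v/R = 0.4985/13.23 = 0.03769 m/d
t = L/v_c = 141/0.03769 = 3741 d
   = 3741/365 = 10.2 yr

10.2 years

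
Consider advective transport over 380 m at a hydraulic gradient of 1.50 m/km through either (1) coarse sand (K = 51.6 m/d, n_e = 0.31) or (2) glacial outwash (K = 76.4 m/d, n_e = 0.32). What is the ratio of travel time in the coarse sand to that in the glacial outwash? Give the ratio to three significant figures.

Unit 1 (coarse sand): v = 51.6×0.0015/0.31 = 0.2497 m/d, t = 380/0.2497 = 1522 d
Unit 2 (glacial outwash): v = 76.4×0.0015/0.32 = 0.3581 m/d, t = 380/0.3581 = 1061 d
t(coarse sand) / t(glacial outwash) = 1522/1061 = 1.43

1.43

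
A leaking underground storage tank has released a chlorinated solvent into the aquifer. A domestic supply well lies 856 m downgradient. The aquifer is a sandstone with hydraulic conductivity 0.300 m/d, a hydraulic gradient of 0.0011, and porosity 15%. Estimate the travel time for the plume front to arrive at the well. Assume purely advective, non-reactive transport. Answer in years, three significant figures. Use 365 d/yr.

1070 years

q = Ki = 0.300 × 0.0011 = 3.300e-4 m/d
Seepage velocity v = q / n = 3.300e-4 / 0.15 = 0.002200 m/d
t = L / v = 856 / 0.002200 = 389100 d
   = 389100 / 365 = 1070 yr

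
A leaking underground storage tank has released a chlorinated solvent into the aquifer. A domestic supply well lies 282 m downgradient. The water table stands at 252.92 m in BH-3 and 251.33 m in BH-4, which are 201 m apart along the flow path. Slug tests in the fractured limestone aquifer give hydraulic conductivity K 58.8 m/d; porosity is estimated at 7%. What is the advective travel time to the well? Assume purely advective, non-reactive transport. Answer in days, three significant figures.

Hydraulic gradient i = (252.92 − 251.33) / 201 = 1.59 / 201 = 0.007910
q = Ki = 58.8 × 0.007910 = 0.4651 m/d
Seepage velocity v = q / n = 0.4651 / 0.07 = 6.645 m/d
t = L / v = 282 / 6.645 = 42.44 d

42.4 days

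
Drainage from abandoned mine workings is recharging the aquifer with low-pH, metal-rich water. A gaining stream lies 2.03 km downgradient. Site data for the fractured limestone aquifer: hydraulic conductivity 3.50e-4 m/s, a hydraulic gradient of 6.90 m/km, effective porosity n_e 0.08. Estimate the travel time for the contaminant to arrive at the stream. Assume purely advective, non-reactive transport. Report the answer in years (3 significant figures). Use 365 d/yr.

2.13 years

K = 3.50e-4 m/s × 86400 s/d = 30.24 m/d
Darcy flux q = K·i = 30.24 × 0.0069 = 0.2087 m/d
v_s = q/n_e = 0.2087/0.08 = 2.608 m/d
L = 2.03 km = 2030 m
t = L / v = 2030 / 2.608 = 778.3 d
   = 778.3 / 365 = 2.13 yr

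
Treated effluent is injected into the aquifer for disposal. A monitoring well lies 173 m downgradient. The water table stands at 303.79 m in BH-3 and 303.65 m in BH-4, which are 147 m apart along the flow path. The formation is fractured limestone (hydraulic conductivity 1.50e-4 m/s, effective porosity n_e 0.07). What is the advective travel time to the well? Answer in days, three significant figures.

Hydraulic gradient i = (303.79 − 303.65) / 147 = 0.14 / 147 = 9.524e-4
K = 1.50e-4 m/s × 86400 s/d = 12.96 m/d
q = Ki = 12.96 × 9.524e-4 = 0.01234 m/d
Average linear velocity = 0.01234 / 0.07 = 0.1763 m/d
t = L / v = 173 / 0.1763 = 981.1 d

981 days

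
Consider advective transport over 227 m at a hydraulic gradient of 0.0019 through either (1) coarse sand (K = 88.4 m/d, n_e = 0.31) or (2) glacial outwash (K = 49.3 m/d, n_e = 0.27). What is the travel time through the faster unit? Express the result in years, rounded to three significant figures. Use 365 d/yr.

Unit 1 (coarse sand): v = 88.4×0.0019/0.31 = 0.5418 m/d, t = 227/0.5418 = 419.0 d
Unit 2 (glacial outwash): v = 49.3×0.0019/0.27 = 0.3469 m/d, t = 227/0.3469 = 654.3 d
Faster: 419.0 d / 365 = 1.15 yr

1.15 years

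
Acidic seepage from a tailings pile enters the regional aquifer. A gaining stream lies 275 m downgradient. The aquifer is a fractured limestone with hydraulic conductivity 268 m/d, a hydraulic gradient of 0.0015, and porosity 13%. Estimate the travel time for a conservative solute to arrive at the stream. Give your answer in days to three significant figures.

88.9 days

Specific discharge q = 268 × 0.0015 = 0.4020 m/d
Seepage velocity v = q / n = 0.4020 / 0.13 = 3.092 m/d
t = L / v = 275 / 3.092 = 88.93 d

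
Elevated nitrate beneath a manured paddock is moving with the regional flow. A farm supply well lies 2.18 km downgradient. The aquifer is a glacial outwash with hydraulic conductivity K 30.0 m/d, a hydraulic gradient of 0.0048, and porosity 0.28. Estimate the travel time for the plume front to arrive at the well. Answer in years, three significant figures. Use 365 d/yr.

11.6 years

q = Ki = 30.0 × 0.0048 = 0.1440 m/d
Seepage velocity v = q / n = 0.1440 / 0.28 = 0.5143 m/d
L = 2.18 km = 2180 m
t = L / v = 2180 / 0.5143 = 4239 d
   = 4239 / 365 = 11.6 yr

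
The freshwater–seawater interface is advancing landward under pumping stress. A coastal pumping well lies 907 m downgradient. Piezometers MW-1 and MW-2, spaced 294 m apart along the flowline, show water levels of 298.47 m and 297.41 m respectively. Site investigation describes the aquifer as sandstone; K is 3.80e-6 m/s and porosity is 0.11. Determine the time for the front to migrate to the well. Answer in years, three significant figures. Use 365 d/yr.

Hydraulic gradient i = (298.47 − 297.41) / 294 = 1.06 / 294 = 0.003605
K = 3.80e-6 m/s × 86400 s/d = 0.3283 m/d
q = Ki = 0.3283 × 0.003605 = 0.001184 m/d
v_s = q/n_e = 0.001184/0.11 = 0.01076 m/d
t = L / v = 907 / 0.01076 = 84280 d
   = 84280 / 365 = 231 yr

231 years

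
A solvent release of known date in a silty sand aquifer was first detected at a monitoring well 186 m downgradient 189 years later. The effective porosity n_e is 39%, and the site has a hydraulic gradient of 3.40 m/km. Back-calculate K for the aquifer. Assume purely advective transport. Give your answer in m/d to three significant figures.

t = 189 years = 68990 d
v = L / t = 186 / 68990 = 0.002696 m/d
K = v · n / i = 0.002696 × 0.39 / 0.0034 = 0.309 m/d

0.309 m/d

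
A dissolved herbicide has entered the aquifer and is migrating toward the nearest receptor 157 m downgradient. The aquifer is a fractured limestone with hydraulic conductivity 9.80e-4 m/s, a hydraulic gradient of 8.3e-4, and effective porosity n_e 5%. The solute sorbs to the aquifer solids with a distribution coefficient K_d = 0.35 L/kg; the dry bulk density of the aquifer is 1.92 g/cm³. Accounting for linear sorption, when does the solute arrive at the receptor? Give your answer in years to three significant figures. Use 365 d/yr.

K = 9.80e-4 m/s × 86400 s/d = 84.67 m/d
q = Ki = 84.67 × 8.3e-4 = 0.07028 m/d
Seepage velocity v = q / n = 0.07028 / 0.05 = 1.406 m/d
Retardation R = 1 + ρ_b·K_d/n = 1 + 1.92×0.35/0.05 = 14.44
Contaminant velocity v_c = v/R = 1.406/14.44 = 0.09734 m/d
t = L/v_c = 157/0.09734 = 1613 d
   = 1613/365 = 4.42 yr

4.42 years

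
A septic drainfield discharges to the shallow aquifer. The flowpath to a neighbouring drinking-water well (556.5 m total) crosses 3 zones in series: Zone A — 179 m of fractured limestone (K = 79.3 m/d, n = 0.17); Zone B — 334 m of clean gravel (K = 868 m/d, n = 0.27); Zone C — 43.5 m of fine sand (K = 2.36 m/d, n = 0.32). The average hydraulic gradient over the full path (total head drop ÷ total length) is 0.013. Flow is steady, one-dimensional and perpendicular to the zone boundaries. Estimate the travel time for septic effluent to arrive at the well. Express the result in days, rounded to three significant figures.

392 days

Steady 1-D flow in series ⇒ the Darcy flux q is identical in every zone and the zone head losses add (resistances L/K in series).
Σ(L/K) = 179/79.3 + 334/868 + 43.5/2.36 = 2.257 + 0.3848 + 18.43 = 21.07 d
K_eq = L_total / Σ(L/K) = 556.5 / 21.07 = 26.41 m/d
q = K_eq · i = 26.41 × 0.013 = 0.3433 m/d (same in every zone)
Zone A: v = q/n = 0.3433/0.17 = 2.019 m/d → t_A = 179/2.019 = 88.64 d
Zone B: v = q/n = 0.3433/0.27 = 1.271 m/d → t_B = 334/1.271 = 262.7 d
Zone C: v = q/n = 0.3433/0.32 = 1.073 m/d → t_C = 43.5/1.073 = 40.55 d
Total t = 88.64 + 262.7 + 40.55 = 391.9 d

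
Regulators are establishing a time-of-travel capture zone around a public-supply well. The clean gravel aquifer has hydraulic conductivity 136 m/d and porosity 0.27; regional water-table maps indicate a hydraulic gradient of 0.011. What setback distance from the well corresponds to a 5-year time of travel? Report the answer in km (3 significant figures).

Specific discharge q = 136 × 0.011 = 1.496 m/d
v = Ki/n = 136·0.011/0.27 = 5.541 m/d
T = 5 yr × 365 = 1825 d
L = v × T = 5.541 × 1825 = 10110 m
   = 10.1 km

10.1 km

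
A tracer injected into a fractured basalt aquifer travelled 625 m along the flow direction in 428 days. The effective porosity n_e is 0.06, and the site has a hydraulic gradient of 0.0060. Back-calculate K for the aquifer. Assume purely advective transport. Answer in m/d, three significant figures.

14.6 m/d

v = L / t = 625 / 428 = 1.460 m/d
K = v · n / i = 1.460 × 0.06 / 0.0060 = 14.6 m/d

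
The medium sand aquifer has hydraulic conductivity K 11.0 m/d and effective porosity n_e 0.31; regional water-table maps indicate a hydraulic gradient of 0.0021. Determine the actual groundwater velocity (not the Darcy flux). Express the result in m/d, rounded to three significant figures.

0.0745 m/d

Darcy flux q = K·i = 11.0 × 0.0021 = 0.02310 m/d
v = Ki/n = 11.0·0.0021/0.31 = 0.07452 m/d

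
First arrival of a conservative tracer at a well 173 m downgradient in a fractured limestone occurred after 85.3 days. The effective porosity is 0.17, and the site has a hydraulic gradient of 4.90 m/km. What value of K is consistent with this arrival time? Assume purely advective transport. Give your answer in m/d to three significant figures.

70.4 m/d

v = L / t = 173 / 85.3 = 2.028 m/d
K = v · n / i = 2.028 × 0.17 / 0.0049 = 70.4 m/d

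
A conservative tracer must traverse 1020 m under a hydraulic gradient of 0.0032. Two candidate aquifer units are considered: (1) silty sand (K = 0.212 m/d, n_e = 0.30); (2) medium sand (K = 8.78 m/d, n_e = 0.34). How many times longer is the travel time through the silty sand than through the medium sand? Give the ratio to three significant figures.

Unit 1 (silty sand): v = 0.212×0.0032/0.30 = 0.002261 m/d, t = 1020/0.002261 = 451100 d
Unit 2 (medium sand): v = 8.78×0.0032/0.34 = 0.08264 m/d, t = 1020/0.08264 = 12340 d
t(silty sand) / t(medium sand) = 451100/12340 = 36.5

36.5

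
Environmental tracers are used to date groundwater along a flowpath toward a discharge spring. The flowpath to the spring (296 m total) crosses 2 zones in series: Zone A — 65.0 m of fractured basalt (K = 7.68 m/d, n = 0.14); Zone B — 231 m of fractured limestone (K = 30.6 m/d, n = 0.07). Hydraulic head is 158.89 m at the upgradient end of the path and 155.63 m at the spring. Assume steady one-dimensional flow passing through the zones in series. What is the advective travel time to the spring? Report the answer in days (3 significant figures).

Total head drop ΔH = 158.89 − 155.63 = 3.26 m
Steady 1-D flow in series ⇒ the Darcy flux q is identical in every zone and the zone head losses add (resistances L/K in series).
Σ(L/K) = 65.0/7.68 + 231/30.6 = 8.464 + 7.549 = 16.01 d
q = ΔH / Σ(L/K) = 3.26 / 16.01 = 0.2036 m/d (same in every zone)
Zone A: v = q/n = 0.2036/0.14 = 1.454 m/d → t_A = 65.0/1.454 = 44.70 d
Zone B: v = q/n = 0.2036/0.07 = 2.908 m/d → t_B = 231/2.908 = 79.42 d
Total t = 44.70 + 79.42 = 124.1 d

124 days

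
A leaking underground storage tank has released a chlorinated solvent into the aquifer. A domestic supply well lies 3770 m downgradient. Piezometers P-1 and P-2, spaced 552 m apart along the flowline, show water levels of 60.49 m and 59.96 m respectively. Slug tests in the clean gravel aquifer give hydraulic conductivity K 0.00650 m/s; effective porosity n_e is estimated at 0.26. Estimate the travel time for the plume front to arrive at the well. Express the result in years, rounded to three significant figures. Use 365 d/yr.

Hydraulic gradient i = (60.49 − 59.96) / 552 = 0.53 / 552 = 9.601e-4
K = 0.00650 m/s × 86400 s/d = 561.6 m/d
Specific discharge q = 561.6 × 9.601e-4 = 0.5392 m/d
v = Ki/n = 561.6·9.601e-4/0.26 = 2.074 m/d
t = L / v = 3770 / 2.074 = 1818 d
   = 1818 / 365 = 4.98 yr

4.98 years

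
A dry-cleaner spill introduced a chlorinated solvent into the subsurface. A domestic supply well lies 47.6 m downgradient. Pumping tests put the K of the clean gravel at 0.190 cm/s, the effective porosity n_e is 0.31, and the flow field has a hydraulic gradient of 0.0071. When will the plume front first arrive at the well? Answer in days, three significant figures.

12.7 days

K = 0.190 cm/s × 864 = 164.2 m/d
Darcy flux q = K·i = 164.2 × 0.0071 = 1.166 m/d
Average linear velocity = 1.166 / 0.31 = 3.760 m/d
t = L / v = 47.6 / 3.760 = 12.66 d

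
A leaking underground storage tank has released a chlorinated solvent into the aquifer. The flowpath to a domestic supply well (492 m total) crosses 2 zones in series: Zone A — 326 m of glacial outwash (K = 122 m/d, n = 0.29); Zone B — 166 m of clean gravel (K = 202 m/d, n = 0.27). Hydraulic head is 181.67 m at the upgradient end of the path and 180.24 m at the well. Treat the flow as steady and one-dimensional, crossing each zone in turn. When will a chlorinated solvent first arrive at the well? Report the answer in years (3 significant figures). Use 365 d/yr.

0.933 years

Total head drop ΔH = 181.67 − 180.24 = 1.43 m
Continuity: the same q passes through each zone, so ΔH = q·Σ(L_j/K_j) — the zones act as resistances in series.
Σ(L/K) = 326/122 + 166/202 = 2.672 + 0.8218 = 3.494 d
q = ΔH / Σ(L/K) = 1.43 / 3.494 = 0.4093 m/d (same in every zone)
Zone A: v = q/n = 0.4093/0.29 = 1.411 m/d → t_A = 326/1.411 = 231.0 d
Zone B: v = q/n = 0.4093/0.27 = 1.516 m/d → t_B = 166/1.516 = 109.5 d
Total t = 231.0 + 109.5 = 340.5 d
   = 340.5 / 365 = 0.933 yr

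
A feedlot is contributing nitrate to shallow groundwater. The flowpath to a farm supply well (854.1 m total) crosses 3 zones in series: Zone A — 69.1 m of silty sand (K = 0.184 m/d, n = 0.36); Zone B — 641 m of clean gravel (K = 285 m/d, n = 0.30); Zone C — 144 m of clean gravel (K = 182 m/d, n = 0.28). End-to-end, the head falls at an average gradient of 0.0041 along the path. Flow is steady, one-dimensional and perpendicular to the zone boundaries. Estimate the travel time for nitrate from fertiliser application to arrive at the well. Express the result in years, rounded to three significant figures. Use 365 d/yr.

76.3 years

Steady 1-D flow in series ⇒ the Darcy flux q is identical in every zone and the zone head losses add (resistances L/K in series).
Σ(L/K) = 69.1/0.184 + 641/285 + 144/182 = 375.5 + 2.249 + 0.7912 = 378.6 d
K_eq = L_total / Σ(L/K) = 854.1 / 378.6 = 2.256 m/d
q = K_eq · i = 2.256 × 0.0041 = 0.009250 m/d (same in every zone)
Zone A: v = q/n = 0.009250/0.36 = 0.02569 m/d → t_A = 69.1/0.02569 = 2689 d
Zone B: v = q/n = 0.009250/0.30 = 0.03083 m/d → t_B = 641/0.03083 = 20790 d
Zone C: v = q/n = 0.009250/0.28 = 0.03303 m/d → t_C = 144/0.03303 = 4359 d
Total t = 2689 + 20790 + 4359 = 27840 d
   = 27840 / 365 = 76.3 yr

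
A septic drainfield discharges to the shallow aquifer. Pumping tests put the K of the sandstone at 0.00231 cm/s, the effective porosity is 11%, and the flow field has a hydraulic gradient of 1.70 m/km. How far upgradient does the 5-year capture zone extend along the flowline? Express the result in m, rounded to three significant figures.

56.3 m

K = 0.00231 cm/s × 864 = 1.996 m/d
Specific discharge q = 1.996 × 0.0017 = 0.003393 m/d
Average linear velocity = 0.003393 / 0.11 = 0.03084 m/d
T = 5 yr × 365 = 1825 d
L = v × T = 0.03084 × 1825 = 56.29 m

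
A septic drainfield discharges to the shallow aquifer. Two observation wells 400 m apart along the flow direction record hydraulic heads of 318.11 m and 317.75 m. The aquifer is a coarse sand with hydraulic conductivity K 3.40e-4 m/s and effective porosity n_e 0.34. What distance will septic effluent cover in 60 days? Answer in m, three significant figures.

4.67 m

Hydraulic gradient i = (318.11 − 317.75) / 400 = 0.36 / 400 = 9.000e-4
K = 3.40e-4 m/s × 86400 s/d = 29.38 m/d
Specific discharge q = 29.38 × 9.000e-4 = 0.02644 m/d
v = Ki/n = 29.38·9.000e-4/0.34 = 0.07776 m/d
L = v × T = 0.07776 × 60 = 4.666 m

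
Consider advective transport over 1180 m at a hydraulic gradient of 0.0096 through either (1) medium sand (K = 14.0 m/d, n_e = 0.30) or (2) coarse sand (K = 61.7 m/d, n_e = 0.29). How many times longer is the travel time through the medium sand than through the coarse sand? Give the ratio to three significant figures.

Unit 1 (medium sand): v = 14.0×0.0096/0.30 = 0.4480 m/d, t = 1180/0.4480 = 2634 d
Unit 2 (coarse sand): v = 61.7×0.0096/0.29 = 2.042 m/d, t = 1180/2.042 = 577.7 d
t(medium sand) / t(coarse sand) = 2634/577.7 = 4.56

4.56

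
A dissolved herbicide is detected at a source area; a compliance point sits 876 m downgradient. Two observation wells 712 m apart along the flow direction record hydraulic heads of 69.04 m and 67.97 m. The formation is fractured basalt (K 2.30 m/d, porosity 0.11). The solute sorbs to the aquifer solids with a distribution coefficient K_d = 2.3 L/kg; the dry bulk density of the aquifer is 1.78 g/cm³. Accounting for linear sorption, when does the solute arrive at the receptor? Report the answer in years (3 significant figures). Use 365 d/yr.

2920 years

Hydraulic gradient i = (69.04 − 67.97) / 712 = 1.07 / 712 = 0.001503
Darcy flux q = K·i = 2.30 × 0.001503 = 0.003456 m/d
v_s = q/n_e = 0.003456/0.11 = 0.03142 m/d
Retardation R = 1 + ρ_b·K_d/n = 1 + 1.78×2.3/0.11 = 38.22
Contaminant velocity v_c = v/R = 0.03142/38.22 = 8.222e-4 m/d
t = L/v_c = 876/8.222e-4 = 1.065e6 d
   = 1.065e6/365 = 2920 yr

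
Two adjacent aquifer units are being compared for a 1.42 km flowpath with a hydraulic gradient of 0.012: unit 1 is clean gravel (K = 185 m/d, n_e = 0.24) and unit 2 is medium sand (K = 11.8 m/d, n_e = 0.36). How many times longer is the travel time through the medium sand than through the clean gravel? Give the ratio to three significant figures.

23.5

Unit 1 (clean gravel): v = 185×0.012/0.24 = 9.250 m/d, t = 1420/9.250 = 153.5 d
Unit 2 (medium sand): v = 11.8×0.012/0.36 = 0.3933 m/d, t = 1420/0.3933 = 3610 d
t(medium sand) / t(clean gravel) = 3610/153.5 = 23.5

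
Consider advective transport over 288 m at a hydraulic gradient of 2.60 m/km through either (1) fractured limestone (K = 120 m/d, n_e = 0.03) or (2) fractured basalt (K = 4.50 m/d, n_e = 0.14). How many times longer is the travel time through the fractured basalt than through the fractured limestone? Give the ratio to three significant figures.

124

Unit 1 (fractured limestone): v = 120×0.0026/0.03 = 10.40 m/d, t = 288/10.40 = 27.69 d
Unit 2 (fractured basalt): v = 4.50×0.0026/0.14 = 0.08357 m/d, t = 288/0.08357 = 3446 d
t(fractured basalt) / t(fractured limestone) = 3446/27.69 = 124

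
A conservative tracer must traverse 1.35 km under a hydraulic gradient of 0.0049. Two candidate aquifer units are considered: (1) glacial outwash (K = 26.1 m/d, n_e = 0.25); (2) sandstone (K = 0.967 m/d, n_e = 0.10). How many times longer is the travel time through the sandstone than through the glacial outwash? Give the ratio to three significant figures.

Unit 1 (glacial outwash): v = 26.1×0.0049/0.25 = 0.5116 m/d, t = 1350/0.5116 = 2639 d
Unit 2 (sandstone): v = 0.967×0.0049/0.10 = 0.04738 m/d, t = 1350/0.04738 = 28490 d
t(sandstone) / t(glacial outwash) = 28490/2639 = 10.8

10.8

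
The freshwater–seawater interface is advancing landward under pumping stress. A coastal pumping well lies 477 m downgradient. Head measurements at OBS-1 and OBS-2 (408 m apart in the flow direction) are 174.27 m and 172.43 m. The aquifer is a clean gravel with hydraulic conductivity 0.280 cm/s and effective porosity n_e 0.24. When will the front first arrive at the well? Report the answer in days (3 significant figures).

105 days

Hydraulic gradient i = (174.27 − 172.43) / 408 = 1.84 / 408 = 0.004510
K = 0.280 cm/s × 864 = 241.9 m/d
Darcy flux q = K·i = 241.9 × 0.004510 = 1.091 m/d
v_s = q/n_e = 1.091/0.24 = 4.546 m/d
t = L / v = 477 / 4.546 = 104.9 d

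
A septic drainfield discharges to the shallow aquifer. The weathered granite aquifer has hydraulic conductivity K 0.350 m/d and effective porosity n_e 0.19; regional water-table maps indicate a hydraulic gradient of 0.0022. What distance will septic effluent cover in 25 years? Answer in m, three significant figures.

37.0 m

Darcy flux q = K·i = 0.350 × 0.0022 = 7.700e-4 m/d
Seepage velocity v = q / n = 7.700e-4 / 0.19 = 0.004053 m/d
T = 25 yr × 365 = 9125 d
L = v × T = 0.004053 × 9125 = 36.98 m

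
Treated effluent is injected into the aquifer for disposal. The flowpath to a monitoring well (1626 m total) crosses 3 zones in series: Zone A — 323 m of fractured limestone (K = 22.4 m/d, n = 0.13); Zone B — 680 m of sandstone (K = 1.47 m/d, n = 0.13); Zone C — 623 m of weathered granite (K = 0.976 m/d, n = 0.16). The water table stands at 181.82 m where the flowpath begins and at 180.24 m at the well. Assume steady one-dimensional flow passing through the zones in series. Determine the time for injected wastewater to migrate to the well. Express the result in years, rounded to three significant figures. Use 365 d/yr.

Total head drop ΔH = 181.82 − 180.24 = 1.58 m
Continuity: the same q passes through each zone, so ΔH = q·Σ(L_j/K_j) — the zones act as resistances in series.
Σ(L/K) = 323/22.4 + 680/1.47 + 623/0.976 = 14.42 + 462.6 + 638.3 = 1115 d
q = ΔH / Σ(L/K) = 1.58 / 1115 = 0.001417 m/d (same in every zone)
Zone A: v = q/n = 0.001417/0.13 = 0.01090 m/d → t_A = 323/0.01090 = 29640 d
Zone B: v = q/n = 0.001417/0.13 = 0.01090 m/d → t_B = 680/0.01090 = 62400 d
Zone C: v = q/n = 0.001417/0.16 = 0.008854 m/d → t_C = 623/0.008854 = 70360 d
Total t = 29640 + 62400 + 70360 = 162400 d
   = 162400 / 365 = 445 yr

445 years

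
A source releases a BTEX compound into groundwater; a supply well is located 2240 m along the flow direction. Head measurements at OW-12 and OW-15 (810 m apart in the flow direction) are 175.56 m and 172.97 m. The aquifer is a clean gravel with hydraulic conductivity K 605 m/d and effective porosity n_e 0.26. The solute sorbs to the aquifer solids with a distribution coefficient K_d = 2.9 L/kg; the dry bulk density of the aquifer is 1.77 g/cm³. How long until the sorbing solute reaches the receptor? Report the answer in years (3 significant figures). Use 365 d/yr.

17.1 years

Hydraulic gradient i = (175.56 − 172.97) / 810 = 2.59 / 810 = 0.003198
q = Ki = 605 × 0.003198 = 1.935 m/d
v_s = q/n_e = 1.935/0.26 = 7.440 m/d
Retardation R = 1 + ρ_b·K_d/n = 1 + 1.77×2.9/0.26 = 20.74
Contaminant velocity v_c = v/R = 7.440/20.74 = 0.3587 m/d
t = L/v_c = 2240/0.3587 = 6245 d
   = 6245/365 = 17.1 yr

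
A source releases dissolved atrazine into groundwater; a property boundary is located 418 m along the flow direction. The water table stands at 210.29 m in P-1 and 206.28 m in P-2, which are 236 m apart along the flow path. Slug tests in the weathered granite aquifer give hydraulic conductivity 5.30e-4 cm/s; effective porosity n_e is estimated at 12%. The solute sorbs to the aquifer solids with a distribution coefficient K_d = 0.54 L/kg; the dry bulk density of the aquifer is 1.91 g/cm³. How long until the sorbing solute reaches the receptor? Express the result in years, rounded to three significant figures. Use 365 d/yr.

169 years

Hydraulic gradient i = (210.29 − 206.28) / 236 = 4.01 / 236 = 0.01699
K = 5.30e-4 cm/s × 864 = 0.4579 m/d
q = Ki = 0.4579 × 0.01699 = 0.007781 m/d
Average linear velocity = 0.007781 / 0.12 = 0.06484 m/d
Retardation R = 1 + ρ_b·K_d/n = 1 + 1.91×0.54/0.12 = 9.595
Contaminant velocity v_c = v/R = 0.06484/9.595 = 0.006758 m/d
t = L/v_c = 418/0.006758 = 61860 d
   = 61860/365 = 169 yr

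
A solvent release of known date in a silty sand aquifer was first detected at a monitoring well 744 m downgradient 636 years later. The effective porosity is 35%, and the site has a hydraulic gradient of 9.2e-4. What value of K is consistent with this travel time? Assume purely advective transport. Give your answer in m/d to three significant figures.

t = 636 years = 232100 d
v = L / t = 744 / 232100 = 0.003205 m/d
K = v · n / i = 0.003205 × 0.35 / 9.2e-4 = 1.22 m/d

1.22 m/d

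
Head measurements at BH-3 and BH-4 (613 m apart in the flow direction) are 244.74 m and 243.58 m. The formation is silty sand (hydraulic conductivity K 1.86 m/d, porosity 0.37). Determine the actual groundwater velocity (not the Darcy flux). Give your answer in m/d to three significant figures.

Hydraulic gradient i = (244.74 − 243.58) / 613 = 1.16 / 613 = 0.001892
Specific discharge q = 1.86 × 0.001892 = 0.003520 m/d
Seepage velocity v = q / n = 0.003520 / 0.37 = 0.009513 m/d

0.00951 m/d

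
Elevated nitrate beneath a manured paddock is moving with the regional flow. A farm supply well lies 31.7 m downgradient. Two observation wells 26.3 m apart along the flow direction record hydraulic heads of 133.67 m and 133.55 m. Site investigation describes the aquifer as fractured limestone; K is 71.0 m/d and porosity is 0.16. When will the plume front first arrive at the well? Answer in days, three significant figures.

Hydraulic gradient i = (133.67 − 133.55) / 26.3 = 0.12 / 26.3 = 0.004563
q = Ki = 71.0 × 0.004563 = 0.3240 m/d
v = Ki/n = 71.0·0.004563/0.16 = 2.025 m/d
t = L / v = 31.7 / 2.025 = 15.66 d

15.7 days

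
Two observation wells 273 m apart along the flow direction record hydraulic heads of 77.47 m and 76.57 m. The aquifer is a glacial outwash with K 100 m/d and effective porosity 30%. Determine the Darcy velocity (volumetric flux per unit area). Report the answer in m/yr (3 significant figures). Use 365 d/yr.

120 m/yr

Hydraulic gradient i = (77.47 − 76.57) / 273 = 0.90 / 273 = 0.003297
Specific discharge q = 100 × 0.003297 = 0.3297 m/d
   = 0.3297 × 365 = 120 m/yr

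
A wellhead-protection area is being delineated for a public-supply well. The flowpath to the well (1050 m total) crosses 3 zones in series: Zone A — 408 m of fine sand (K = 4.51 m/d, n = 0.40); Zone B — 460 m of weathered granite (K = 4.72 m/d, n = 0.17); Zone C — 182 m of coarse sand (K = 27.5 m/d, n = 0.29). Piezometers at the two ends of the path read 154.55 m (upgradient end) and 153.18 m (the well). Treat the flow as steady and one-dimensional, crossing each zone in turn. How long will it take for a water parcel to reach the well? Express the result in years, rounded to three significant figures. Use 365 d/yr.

114 years

Total head drop ΔH = 154.55 − 153.18 = 1.37 m
Continuity: the same q passes through each zone, so ΔH = q·Σ(L_j/K_j) — the zones act as resistances in series.
Σ(L/K) = 408/4.51 + 460/4.72 + 182/27.5 = 90.47 + 97.46 + 6.618 = 194.5 d
q = ΔH / Σ(L/K) = 1.37 / 194.5 = 0.007042 m/d (same in every zone)
Zone A: v = q/n = 0.007042/0.40 = 0.01761 m/d → t_A = 408/0.01761 = 23170 d
Zone B: v = q/n = 0.007042/0.17 = 0.04142 m/d → t_B = 460/0.04142 = 11100 d
Zone C: v = q/n = 0.007042/0.29 = 0.02428 m/d → t_C = 182/0.02428 = 7495 d
Total t = 23170 + 11100 + 7495 = 41770 d
   = 41770 / 365 = 114 yr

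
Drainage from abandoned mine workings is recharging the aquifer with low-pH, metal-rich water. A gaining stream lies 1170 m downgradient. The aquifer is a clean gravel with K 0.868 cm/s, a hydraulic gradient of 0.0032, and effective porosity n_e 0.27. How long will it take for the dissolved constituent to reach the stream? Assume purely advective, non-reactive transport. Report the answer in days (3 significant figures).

K = 0.868 cm/s × 864 = 750.0 m/d
Specific discharge q = 750.0 × 0.0032 = 2.400 m/d
Average linear velocity = 2.400 / 0.27 = 8.888 m/d
t = L / v = 1170 / 8.888 = 131.6 d

132 days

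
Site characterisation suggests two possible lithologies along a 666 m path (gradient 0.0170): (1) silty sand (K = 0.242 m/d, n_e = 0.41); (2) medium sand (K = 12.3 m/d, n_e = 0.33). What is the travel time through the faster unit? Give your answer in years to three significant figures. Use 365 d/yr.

Unit 1 (silty sand): v = 0.242×0.017/0.41 = 0.01003 m/d, t = 666/0.01003 = 66370 d
Unit 2 (medium sand): v = 12.3×0.017/0.33 = 0.6336 m/d, t = 666/0.6336 = 1051 d
Faster: 1051 d / 365 = 2.88 yr

2.88 years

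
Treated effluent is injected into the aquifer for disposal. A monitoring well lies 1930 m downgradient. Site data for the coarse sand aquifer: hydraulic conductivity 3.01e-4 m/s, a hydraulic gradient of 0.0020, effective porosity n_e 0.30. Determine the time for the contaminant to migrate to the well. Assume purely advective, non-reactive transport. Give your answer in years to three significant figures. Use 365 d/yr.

K = 3.01e-4 m/s × 86400 s/d = 26.01 m/d
Specific discharge q = 26.01 × 0.0020 = 0.05201 m/d
Average linear velocity = 0.05201 / 0.30 = 0.1734 m/d
t = L / v = 1930 / 0.1734 = 11130 d
   = 11130 / 365 = 30.5 yr

30.5 years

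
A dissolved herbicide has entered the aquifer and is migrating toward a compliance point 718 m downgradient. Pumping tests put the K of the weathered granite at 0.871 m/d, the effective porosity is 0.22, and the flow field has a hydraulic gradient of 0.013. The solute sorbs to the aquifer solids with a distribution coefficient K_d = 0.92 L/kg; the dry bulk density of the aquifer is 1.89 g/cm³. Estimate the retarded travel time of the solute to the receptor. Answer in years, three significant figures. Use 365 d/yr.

Darcy flux q = K·i = 0.871 × 0.013 = 0.01132 m/d
v = Ki/n = 0.871·0.013/0.22 = 0.05147 m/d
Retardation R = 1 + ρ_b·K_d/n = 1 + 1.89×0.92/0.22 = 8.904
Contaminant velocity v_c = v/R = 0.05147/8.904 = 0.005781 m/d
t = L/v_c = 718/0.005781 = 124200 d
   = 124200/365 = 340 yr

340 years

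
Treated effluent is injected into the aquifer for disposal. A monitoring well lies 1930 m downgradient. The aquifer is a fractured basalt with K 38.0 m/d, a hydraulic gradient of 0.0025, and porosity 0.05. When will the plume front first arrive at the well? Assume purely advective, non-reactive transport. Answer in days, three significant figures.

Specific discharge q = 38.0 × 0.0025 = 0.09500 m/d
Average linear velocity = 0.09500 / 0.05 = 1.900 m/d
t = L / v = 1930 / 1.900 = 1016 d

1020 days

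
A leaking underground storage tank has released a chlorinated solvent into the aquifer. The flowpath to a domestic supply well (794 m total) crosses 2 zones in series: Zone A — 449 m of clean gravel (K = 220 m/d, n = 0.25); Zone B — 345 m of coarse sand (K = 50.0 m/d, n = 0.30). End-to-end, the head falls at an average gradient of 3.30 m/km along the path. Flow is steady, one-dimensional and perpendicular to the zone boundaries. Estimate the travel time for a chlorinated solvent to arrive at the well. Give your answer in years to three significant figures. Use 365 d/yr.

For zones in series the flux q is common to all zones; the equivalent conductivity is the harmonic (thickness-weighted) mean, K_eq = L_total / Σ(L_j/K_j).
Σ(L/K) = 449/220 + 345/50.0 = 2.041 + 6.900 = 8.941 d
K_eq = L_total / Σ(L/K) = 794 / 8.941 = 88.81 m/d
q = K_eq · i = 88.81 × 0.0033 = 0.2931 m/d (same in every zone)
Zone A: v = q/n = 0.2931/0.25 = 1.172 m/d → t_A = 449/1.172 = 383.0 d
Zone B: v = q/n = 0.2931/0.30 = 0.9769 m/d → t_B = 345/0.9769 = 353.2 d
Total t = 383.0 + 353.2 = 736.2 d
   = 736.2 / 365 = 2.02 yr

2.02 years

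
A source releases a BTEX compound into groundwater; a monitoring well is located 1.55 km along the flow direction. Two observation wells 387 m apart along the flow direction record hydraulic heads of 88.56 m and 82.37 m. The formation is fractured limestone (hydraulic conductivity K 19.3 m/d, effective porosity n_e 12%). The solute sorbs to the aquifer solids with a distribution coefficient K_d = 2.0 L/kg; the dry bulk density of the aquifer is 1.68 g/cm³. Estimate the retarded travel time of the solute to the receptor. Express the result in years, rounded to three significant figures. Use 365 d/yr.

Hydraulic gradient i = (88.56 − 82.37) / 387 = 6.19 / 387 = 0.01599
q = Ki = 19.3 × 0.01599 = 0.3087 m/d
v = Ki/n = 19.3·0.01599/0.12 = 2.573 m/d
Retardation R = 1 + ρ_b·K_d/n = 1 + 1.68×2.0/0.12 = 29.00
Contaminant velocity v_c = v/R = 2.573/29.00 = 0.08871 m/d
L = 1.55 km = 1550 m
t = L/v_c = 1550/0.08871 = 17470 d
   = 17470/365 = 47.9 yr

47.9 years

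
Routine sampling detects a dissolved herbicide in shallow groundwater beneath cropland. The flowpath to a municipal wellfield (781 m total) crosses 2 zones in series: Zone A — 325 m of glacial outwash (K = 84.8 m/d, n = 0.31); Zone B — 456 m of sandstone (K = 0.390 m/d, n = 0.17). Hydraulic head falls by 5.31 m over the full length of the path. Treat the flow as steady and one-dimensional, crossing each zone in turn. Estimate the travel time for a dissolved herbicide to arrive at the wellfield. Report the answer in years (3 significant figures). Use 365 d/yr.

Steady 1-D flow in series ⇒ the Darcy flux q is identical in every zone and the zone head losses add (resistances L/K in series).
Σ(L/K) = 325/84.8 + 456/0.390 = 3.833 + 1169 = 1173 d
q = ΔH / Σ(L/K) = 5.31 / 1173 = 0.004527 m/d (same in every zone)
Zone A: v = q/n = 0.004527/0.31 = 0.01460 m/d → t_A = 325/0.01460 = 22260 d
Zone B: v = q/n = 0.004527/0.17 = 0.02663 m/d → t_B = 456/0.02663 = 17130 d
Total t = 22260 + 17130 = 39380 d
   = 39380 / 365 = 108 yr

108 years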